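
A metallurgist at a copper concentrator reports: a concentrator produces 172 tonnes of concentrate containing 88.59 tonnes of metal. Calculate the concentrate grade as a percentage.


51.5058%

Grade = (metal in concentrate / concentrate mass) * 100
= (88.59 / 172) * 100
= 0.5150581395 * 100
= 51.5058%


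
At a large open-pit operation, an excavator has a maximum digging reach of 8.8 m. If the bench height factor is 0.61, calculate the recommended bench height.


Bench height = reach * factor
= 8.8 * 0.61
= 5.368 m

5.368 m


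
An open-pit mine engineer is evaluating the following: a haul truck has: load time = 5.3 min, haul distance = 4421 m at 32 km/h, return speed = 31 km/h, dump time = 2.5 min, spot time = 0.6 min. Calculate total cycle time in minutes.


Convert haul speed to m/min: 32 * 1000/60 = 533.3333333 m/min
Haul time = 4421 / 533.3333333 = 8.289375 min
Convert return speed to m/min: 31 * 1000/60 = 516.6666667 m/min
Return time = 4421 / 516.6666667 = 8.556774194 min
Total cycle time:
= 5.3 + 8.289375 + 2.5 + 8.556774194 + 0.6
= 25.2461 min

25.2461 min


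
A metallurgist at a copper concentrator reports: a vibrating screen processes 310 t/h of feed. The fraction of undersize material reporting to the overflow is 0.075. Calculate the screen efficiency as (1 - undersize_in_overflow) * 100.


Screen efficiency = (1 - fraction of undersize in overflow) * 100
= (1 - 0.075) * 100
= 0.925 * 100
= 92.5%

92.5%


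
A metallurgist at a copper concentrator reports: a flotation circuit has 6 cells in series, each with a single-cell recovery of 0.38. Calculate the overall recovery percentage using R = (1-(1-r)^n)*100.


94.32%

Complement of single-cell recovery:
1 - r = 1 - 0.38 = 0.62
Raise to power n:
(1 - r)^6 = 0.62^6 = 0.05680023558
Overall recovery:
R = (1 - 0.05680023558) * 100
= 94.32%


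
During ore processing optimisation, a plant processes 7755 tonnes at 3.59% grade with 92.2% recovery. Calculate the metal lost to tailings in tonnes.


Total metal in feed:
= 7755 * 3.59 / 100 = 278.4045 tonnes
Metal recovered:
= 278.4045 * 92.2 / 100 = 256.688949 tonnes
Metal lost to tailings:
= 278.4045 - 256.688949
= 21.7156 tonnes

21.7156 tonnes


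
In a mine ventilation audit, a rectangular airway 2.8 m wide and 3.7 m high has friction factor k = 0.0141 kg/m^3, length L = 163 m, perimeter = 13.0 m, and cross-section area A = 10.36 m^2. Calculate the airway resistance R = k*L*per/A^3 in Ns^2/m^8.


0.0269 Ns^2/m^8

Compute the numerator:
k * L * per = 0.0141 * 163 * 13.0
= 29.8779
Compute the denominator:
A^3 = 10.36^3 = 1111.934656
Resistance:
R = 29.8779 / 1111.934656
= 0.0269 Ns^2/m^8


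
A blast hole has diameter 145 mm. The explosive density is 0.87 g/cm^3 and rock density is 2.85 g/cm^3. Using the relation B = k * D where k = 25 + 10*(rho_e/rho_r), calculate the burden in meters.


4.0676 m

First, compute k:
rho_e / rho_r = 0.87 / 2.85 = 0.3052631579
k = 25 + 10 * 0.3052631579 = 28.05263158
Then, compute burden:
B = k * D / 1000 = 28.05263158 * 145 / 1000
= 4067.631579 / 1000
= 4.0676 m


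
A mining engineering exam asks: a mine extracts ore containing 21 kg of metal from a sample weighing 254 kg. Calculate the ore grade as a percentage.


Ore grade = (metal mass / ore mass) * 100
= (21 / 254) * 100
= 0.08267716535 * 100
= 8.2677%

8.2677%


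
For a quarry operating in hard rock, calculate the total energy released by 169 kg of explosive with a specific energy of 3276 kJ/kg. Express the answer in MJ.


553.644 MJ

Energy = mass * specific_energy / 1000
= 169 * 3276 / 1000
= 553644 / 1000
= 553.644 MJ


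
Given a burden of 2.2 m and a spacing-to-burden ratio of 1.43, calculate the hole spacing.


3.146 m

Spacing = burden * ratio
= 2.2 * 1.43
= 3.146 m


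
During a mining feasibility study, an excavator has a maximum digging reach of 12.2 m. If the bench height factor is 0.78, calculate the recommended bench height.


Bench height = reach * factor
= 12.2 * 0.78
= 9.516 m

9.516 m


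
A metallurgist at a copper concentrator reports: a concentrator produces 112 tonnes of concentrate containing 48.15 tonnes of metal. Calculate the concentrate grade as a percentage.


42.9911%

Grade = (metal in concentrate / concentrate mass) * 100
= (48.15 / 112) * 100
= 0.4299107143 * 100
= 42.9911%


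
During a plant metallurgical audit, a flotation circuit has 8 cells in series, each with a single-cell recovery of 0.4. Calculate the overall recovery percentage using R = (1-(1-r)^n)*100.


98.3204%

Complement of single-cell recovery:
1 - r = 1 - 0.4 = 0.6
Raise to power n:
(1 - r)^8 = 0.6^8 = 0.01679616
Overall recovery:
R = (1 - 0.01679616) * 100
= 98.3204%


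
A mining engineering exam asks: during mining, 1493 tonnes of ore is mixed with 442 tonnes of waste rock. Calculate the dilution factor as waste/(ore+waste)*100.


22.8424%

Total material = ore + waste
= 1493 + 442 = 1935 tonnes
Dilution = waste / total * 100
= 442 / 1935 * 100
= 0.2284237726 * 100
= 22.8424%


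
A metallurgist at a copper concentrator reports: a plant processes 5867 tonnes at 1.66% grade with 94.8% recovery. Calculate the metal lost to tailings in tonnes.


Total metal in feed:
= 5867 * 1.66 / 100 = 97.3922 tonnes
Metal recovered:
= 97.3922 * 94.8 / 100 = 92.3278056 tonnes
Metal lost to tailings:
= 97.3922 - 92.3278056
= 5.0644 tonnes

5.0644 tonnes


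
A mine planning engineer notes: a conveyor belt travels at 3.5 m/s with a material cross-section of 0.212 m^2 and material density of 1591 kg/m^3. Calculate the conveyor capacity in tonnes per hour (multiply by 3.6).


4249.8792 t/h

Volumetric flow = speed * area
= 3.5 * 0.212 = 0.742 m^3/s
Mass flow = volumetric * density
= 0.742 * 1591 = 1180.522 kg/s
Convert to t/h: multiply by 3.6
Capacity = 1180.522 * 3.6
= 4249.8792 t/h


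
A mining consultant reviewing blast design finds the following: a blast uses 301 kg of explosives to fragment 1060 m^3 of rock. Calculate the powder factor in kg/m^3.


0.284 kg/m^3

Powder factor = explosive mass / rock volume
= 301 / 1060
= 0.284 kg/m^3


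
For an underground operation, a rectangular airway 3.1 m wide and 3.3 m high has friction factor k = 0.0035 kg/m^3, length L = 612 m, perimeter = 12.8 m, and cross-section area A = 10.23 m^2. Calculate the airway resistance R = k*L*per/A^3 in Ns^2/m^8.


0.0256 Ns^2/m^8

Compute the numerator:
k * L * per = 0.0035 * 612 * 12.8
= 27.4176
Compute the denominator:
A^3 = 10.23^3 = 1070.599167
Resistance:
R = 27.4176 / 1070.599167
= 0.0256 Ns^2/m^8


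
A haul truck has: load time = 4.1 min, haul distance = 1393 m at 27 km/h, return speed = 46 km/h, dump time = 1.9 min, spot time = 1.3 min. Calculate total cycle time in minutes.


12.2125 min

Convert haul speed to m/min: 27 * 1000/60 = 450 m/min
Haul time = 1393 / 450 = 3.095555556 min
Convert return speed to m/min: 46 * 1000/60 = 766.6666667 m/min
Return time = 1393 / 766.6666667 = 1.816956522 min
Total cycle time:
= 4.1 + 3.095555556 + 1.9 + 1.816956522 + 1.3
= 12.2125 min


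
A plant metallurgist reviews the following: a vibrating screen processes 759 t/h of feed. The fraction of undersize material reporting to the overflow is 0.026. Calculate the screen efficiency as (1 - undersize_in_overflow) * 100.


97.4%

Screen efficiency = (1 - fraction of undersize in overflow) * 100
= (1 - 0.026) * 100
= 0.974 * 100
= 97.4%


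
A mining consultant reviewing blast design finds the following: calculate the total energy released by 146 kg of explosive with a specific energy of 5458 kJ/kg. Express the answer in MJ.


796.868 MJ

Energy = mass * specific_energy / 1000
= 146 * 5458 / 1000
= 796868 / 1000
= 796.868 MJ


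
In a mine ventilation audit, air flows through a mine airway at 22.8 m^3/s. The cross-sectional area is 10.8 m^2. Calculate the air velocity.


Velocity = flow rate / cross-sectional area
= 22.8 / 10.8
= 2.1111 m/s

2.1111 m/s


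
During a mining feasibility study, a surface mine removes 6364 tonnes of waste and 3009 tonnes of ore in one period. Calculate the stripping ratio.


2.115

Stripping ratio = waste tonnage / ore tonnage
= 6364 / 3009
= 2.115


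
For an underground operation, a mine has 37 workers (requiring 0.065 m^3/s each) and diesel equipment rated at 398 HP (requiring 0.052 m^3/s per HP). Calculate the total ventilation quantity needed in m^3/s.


Airflow for workers:
Q_people = 37 * 0.065 = 2.405 m^3/s
Airflow for diesel equipment:
Q_diesel = 398 * 0.052 = 20.696 m^3/s
Total ventilation:
Q_total = 2.405 + 20.696
= 23.101 m^3/s

23.101 m^3/s


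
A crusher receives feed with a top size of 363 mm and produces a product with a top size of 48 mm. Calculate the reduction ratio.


Reduction ratio = feed size / product size
= 363 / 48
= 7.5625

7.5625


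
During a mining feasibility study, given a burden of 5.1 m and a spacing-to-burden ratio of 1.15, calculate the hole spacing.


Spacing = burden * ratio
= 5.1 * 1.15
= 5.865 m

5.865 m


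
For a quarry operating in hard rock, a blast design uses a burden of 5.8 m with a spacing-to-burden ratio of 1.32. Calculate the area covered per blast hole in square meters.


First, find the spacing:
Spacing = burden * ratio = 5.8 * 1.32
= 7.656 m
Then, calculate the area:
Area = burden * spacing = 5.8 * 7.656
= 44.4048 m^2

44.4048 m^2


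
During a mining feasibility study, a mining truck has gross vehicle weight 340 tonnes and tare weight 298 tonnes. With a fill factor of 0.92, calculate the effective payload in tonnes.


38.64 tonnes

Maximum payload = gross - tare
= 340 - 298 = 42 tonnes
Effective payload = max payload * fill factor
= 42 * 0.92
= 38.64 tonnes


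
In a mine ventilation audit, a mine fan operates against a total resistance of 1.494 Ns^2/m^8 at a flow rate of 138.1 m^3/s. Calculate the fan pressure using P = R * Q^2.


28492.9853 Pa

Compute Q^2:
Q^2 = 138.1^2 = 19071.61
Compute pressure:
P = R * Q^2 = 1.494 * 19071.61
= 28492.9853 Pa


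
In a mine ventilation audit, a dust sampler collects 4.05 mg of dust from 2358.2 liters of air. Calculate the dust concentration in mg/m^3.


Convert liters to m^3: 1 m^3 = 1000 L
Concentration = mass / volume * 1000
= 4.05 / 2358.2 * 1000
= 0.001717411585 * 1000
= 1.7174 mg/m^3

1.7174 mg/m^3


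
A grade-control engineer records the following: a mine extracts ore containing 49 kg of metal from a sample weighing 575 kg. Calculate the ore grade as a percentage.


8.5217%

Ore grade = (metal mass / ore mass) * 100
= (49 / 575) * 100
= 0.0852173913 * 100
= 8.5217%


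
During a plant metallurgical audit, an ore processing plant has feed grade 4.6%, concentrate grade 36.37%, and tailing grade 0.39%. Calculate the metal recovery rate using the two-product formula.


Using the two-product formula:
R = 100 * c * (f - t) / (f * (c - t))
Numerator = 100 * 36.37 * (4.6 - 0.39)
= 100 * 36.37 * 4.21
= 15311.77
Denominator = 4.6 * (36.37 - 0.39)
= 4.6 * 35.98
= 165.508
R = 15311.77 / 165.508
= 92.5138%

92.5138%


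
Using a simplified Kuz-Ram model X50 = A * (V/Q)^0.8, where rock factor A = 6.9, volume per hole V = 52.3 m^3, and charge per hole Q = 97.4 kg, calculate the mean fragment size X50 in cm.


4.1957 cm

Compute V/Q:
V/Q = 52.3 / 97.4 = 0.5369609856
Raise to the power 0.8:
(V/Q)^0.8 = 0.5369609856^0.8 = 0.6080708515
Multiply by A:
X50 = 6.9 * 0.6080708515
= 4.1957 cm


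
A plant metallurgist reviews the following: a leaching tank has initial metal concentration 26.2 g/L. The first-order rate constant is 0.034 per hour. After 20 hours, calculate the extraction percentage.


Compute the exponent:
-k * t = -0.034 * 20 = -0.68
Remaining concentration:
C = 26.2 * exp(-0.68)
= 26.2 * 0.5066169924
= 13.2733652 g/L
Extracted = 26.2 - 13.2733652 = 12.9266348 g/L
Extraction % = 12.9266348 / 26.2 * 100
= 49.3383%

49.3383%


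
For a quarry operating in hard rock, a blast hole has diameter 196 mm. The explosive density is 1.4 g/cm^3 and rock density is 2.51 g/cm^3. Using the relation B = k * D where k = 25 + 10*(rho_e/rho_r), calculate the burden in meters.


First, compute k:
rho_e / rho_r = 1.4 / 2.51 = 0.5577689243
k = 25 + 10 * 0.5577689243 = 30.57768924
Then, compute burden:
B = k * D / 1000 = 30.57768924 * 196 / 1000
= 5993.227092 / 1000
= 5.9932 m

5.9932 m


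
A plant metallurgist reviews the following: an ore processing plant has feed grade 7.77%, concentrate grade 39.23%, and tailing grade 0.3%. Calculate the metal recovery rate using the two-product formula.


Using the two-product formula:
R = 100 * c * (f - t) / (f * (c - t))
Numerator = 100 * 39.23 * (7.77 - 0.3)
= 100 * 39.23 * 7.47
= 29304.81
Denominator = 7.77 * (39.23 - 0.3)
= 7.77 * 38.93
= 302.4861
R = 29304.81 / 302.4861
= 96.8799%

96.8799%


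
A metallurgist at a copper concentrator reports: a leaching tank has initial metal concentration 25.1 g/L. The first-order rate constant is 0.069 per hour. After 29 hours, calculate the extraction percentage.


86.48%

Compute the exponent:
-k * t = -0.069 * 29 = -2.001
Remaining concentration:
C = 25.1 * exp(-2.001)
= 25.1 * 0.1352000156
= 3.393520392 g/L
Extracted = 25.1 - 3.393520392 = 21.70647961 g/L
Extraction % = 21.70647961 / 25.1 * 100
= 86.48%


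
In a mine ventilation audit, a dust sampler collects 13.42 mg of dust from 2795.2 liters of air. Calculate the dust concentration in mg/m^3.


Convert liters to m^3: 1 m^3 = 1000 L
Concentration = mass / volume * 1000
= 13.42 / 2795.2 * 1000
= 0.004801087579 * 1000
= 4.8011 mg/m^3

4.8011 mg/m^3


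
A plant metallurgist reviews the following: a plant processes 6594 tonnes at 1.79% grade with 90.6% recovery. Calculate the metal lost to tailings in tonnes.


11.0951 tonnes

Total metal in feed:
= 6594 * 1.79 / 100 = 118.0326 tonnes
Metal recovered:
= 118.0326 * 90.6 / 100 = 106.9375356 tonnes
Metal lost to tailings:
= 118.0326 - 106.9375356
= 11.0951 tonnes


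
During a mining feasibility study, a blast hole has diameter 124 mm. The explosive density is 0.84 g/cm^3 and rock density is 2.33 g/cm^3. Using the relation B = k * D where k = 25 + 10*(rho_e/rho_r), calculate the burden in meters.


First, compute k:
rho_e / rho_r = 0.84 / 2.33 = 0.3605150215
k = 25 + 10 * 0.3605150215 = 28.60515021
Then, compute burden:
B = k * D / 1000 = 28.60515021 * 124 / 1000
= 3547.038627 / 1000
= 3.547 m

3.547 m


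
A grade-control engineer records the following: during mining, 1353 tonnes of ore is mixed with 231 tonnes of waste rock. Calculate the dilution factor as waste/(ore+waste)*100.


Total material = ore + waste
= 1353 + 231 = 1584 tonnes
Dilution = waste / total * 100
= 231 / 1584 * 100
= 0.1458333333 * 100
= 14.5833%

14.5833%


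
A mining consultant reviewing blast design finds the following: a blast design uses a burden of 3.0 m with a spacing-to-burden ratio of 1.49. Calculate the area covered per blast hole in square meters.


13.41 m^2

First, find the spacing:
Spacing = burden * ratio = 3.0 * 1.49
= 4.47 m
Then, calculate the area:
Area = burden * spacing = 3.0 * 4.47
= 13.41 m^2


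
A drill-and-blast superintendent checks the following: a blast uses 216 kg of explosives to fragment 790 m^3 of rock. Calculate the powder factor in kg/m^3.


Powder factor = explosive mass / rock volume
= 216 / 790
= 0.2734 kg/m^3

0.2734 kg/m^3


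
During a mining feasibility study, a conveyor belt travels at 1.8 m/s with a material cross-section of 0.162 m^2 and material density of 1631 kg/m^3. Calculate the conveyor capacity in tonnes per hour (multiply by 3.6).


1712.1586 t/h

Volumetric flow = speed * area
= 1.8 * 0.162 = 0.2916 m^3/s
Mass flow = volumetric * density
= 0.2916 * 1631 = 475.5996 kg/s
Convert to t/h: multiply by 3.6
Capacity = 475.5996 * 3.6
= 1712.1586 t/h


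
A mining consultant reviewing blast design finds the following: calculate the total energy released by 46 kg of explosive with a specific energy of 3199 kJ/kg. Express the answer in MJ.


147.154 MJ

Energy = mass * specific_energy / 1000
= 46 * 3199 / 1000
= 147154 / 1000
= 147.154 MJ


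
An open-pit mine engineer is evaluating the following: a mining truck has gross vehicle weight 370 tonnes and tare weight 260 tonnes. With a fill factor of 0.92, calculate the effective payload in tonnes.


Maximum payload = gross - tare
= 370 - 260 = 110 tonnes
Effective payload = max payload * fill factor
= 110 * 0.92
= 101.2 tonnes

101.2 tonnes


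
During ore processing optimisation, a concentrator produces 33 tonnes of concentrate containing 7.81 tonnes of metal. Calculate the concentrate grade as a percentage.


23.6667%

Grade = (metal in concentrate / concentrate mass) * 100
= (7.81 / 33) * 100
= 0.2366666667 * 100
= 23.6667%


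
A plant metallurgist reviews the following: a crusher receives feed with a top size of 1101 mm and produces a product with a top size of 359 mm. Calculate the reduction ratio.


Reduction ratio = feed size / product size
= 1101 / 359
= 3.0669

3.0669


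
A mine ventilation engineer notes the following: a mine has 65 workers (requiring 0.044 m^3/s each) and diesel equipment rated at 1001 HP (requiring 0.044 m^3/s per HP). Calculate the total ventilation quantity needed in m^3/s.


Airflow for workers:
Q_people = 65 * 0.044 = 2.86 m^3/s
Airflow for diesel equipment:
Q_diesel = 1001 * 0.044 = 44.044 m^3/s
Total ventilation:
Q_total = 2.86 + 44.044
= 46.904 m^3/s

46.904 m^3/s


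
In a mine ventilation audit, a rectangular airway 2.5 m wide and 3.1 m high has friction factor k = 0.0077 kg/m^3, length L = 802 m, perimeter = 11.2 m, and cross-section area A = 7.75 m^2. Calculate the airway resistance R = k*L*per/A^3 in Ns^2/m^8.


0.1486 Ns^2/m^8

Compute the numerator:
k * L * per = 0.0077 * 802 * 11.2
= 69.16448
Compute the denominator:
A^3 = 7.75^3 = 465.484375
Resistance:
R = 69.16448 / 465.484375
= 0.1486 Ns^2/m^8


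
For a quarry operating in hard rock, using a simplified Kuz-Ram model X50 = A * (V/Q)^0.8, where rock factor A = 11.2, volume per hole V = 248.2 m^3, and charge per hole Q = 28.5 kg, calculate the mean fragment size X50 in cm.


63.2679 cm

Compute V/Q:
V/Q = 248.2 / 28.5 = 8.70877193
Raise to the power 0.8:
(V/Q)^0.8 = 8.70877193^0.8 = 5.648921423
Multiply by A:
X50 = 11.2 * 5.648921423
= 63.2679 cm


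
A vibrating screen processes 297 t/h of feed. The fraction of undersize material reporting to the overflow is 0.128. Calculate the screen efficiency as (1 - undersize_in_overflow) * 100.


Screen efficiency = (1 - fraction of undersize in overflow) * 100
= (1 - 0.128) * 100
= 0.872 * 100
= 87.2%

87.2%


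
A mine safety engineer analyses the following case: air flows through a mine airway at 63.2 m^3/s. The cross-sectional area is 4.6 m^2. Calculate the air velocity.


Velocity = flow rate / cross-sectional area
= 63.2 / 4.6
= 13.7391 m/s

13.7391 m/s


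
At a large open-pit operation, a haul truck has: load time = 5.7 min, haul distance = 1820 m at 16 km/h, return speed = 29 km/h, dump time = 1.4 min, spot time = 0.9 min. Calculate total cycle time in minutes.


18.5905 min

Convert haul speed to m/min: 16 * 1000/60 = 266.6666667 m/min
Haul time = 1820 / 266.6666667 = 6.825 min
Convert return speed to m/min: 29 * 1000/60 = 483.3333333 m/min
Return time = 1820 / 483.3333333 = 3.765517241 min
Total cycle time:
= 5.7 + 6.825 + 1.4 + 3.765517241 + 0.9
= 18.5905 min


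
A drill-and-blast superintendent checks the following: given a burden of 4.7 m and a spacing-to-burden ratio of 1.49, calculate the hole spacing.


Spacing = burden * ratio
= 4.7 * 1.49
= 7.003 m

7.003 m


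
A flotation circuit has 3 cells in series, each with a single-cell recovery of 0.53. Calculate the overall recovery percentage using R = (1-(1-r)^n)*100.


89.6177%

Complement of single-cell recovery:
1 - r = 1 - 0.53 = 0.47
Raise to power n:
(1 - r)^3 = 0.47^3 = 0.103823
Overall recovery:
R = (1 - 0.103823) * 100
= 89.6177%


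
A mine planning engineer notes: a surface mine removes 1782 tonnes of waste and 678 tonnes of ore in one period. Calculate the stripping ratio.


Stripping ratio = waste tonnage / ore tonnage
= 1782 / 678
= 2.6283

2.6283


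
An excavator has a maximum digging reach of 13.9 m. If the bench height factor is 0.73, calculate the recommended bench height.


Bench height = reach * factor
= 13.9 * 0.73
= 10.147 m

10.147 m


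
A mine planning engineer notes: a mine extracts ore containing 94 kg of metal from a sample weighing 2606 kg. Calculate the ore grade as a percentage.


Ore grade = (metal mass / ore mass) * 100
= (94 / 2606) * 100
= 0.03607060629 * 100
= 3.6071%

3.6071%


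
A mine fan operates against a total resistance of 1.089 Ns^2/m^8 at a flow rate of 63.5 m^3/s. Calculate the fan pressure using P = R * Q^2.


4391.1203 Pa

Compute Q^2:
Q^2 = 63.5^2 = 4032.25
Compute pressure:
P = R * Q^2 = 1.089 * 4032.25
= 4391.1203 Pa


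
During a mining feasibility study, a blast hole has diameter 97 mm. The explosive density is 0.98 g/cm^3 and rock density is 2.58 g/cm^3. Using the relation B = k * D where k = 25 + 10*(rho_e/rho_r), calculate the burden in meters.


First, compute k:
rho_e / rho_r = 0.98 / 2.58 = 0.3798449612
k = 25 + 10 * 0.3798449612 = 28.79844961
Then, compute burden:
B = k * D / 1000 = 28.79844961 * 97 / 1000
= 2793.449612 / 1000
= 2.7934 m

2.7934 m


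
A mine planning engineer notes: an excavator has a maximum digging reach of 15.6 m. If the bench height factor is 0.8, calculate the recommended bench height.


Bench height = reach * factor
= 15.6 * 0.8
= 12.48 m

12.48 m


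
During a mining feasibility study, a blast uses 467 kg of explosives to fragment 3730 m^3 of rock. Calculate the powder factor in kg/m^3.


Powder factor = explosive mass / rock volume
= 467 / 3730
= 0.1252 kg/m^3

0.1252 kg/m^3


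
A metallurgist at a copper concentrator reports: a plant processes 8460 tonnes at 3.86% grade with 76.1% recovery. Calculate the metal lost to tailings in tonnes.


78.0469 tonnes

Total metal in feed:
= 8460 * 3.86 / 100 = 326.556 tonnes
Metal recovered:
= 326.556 * 76.1 / 100 = 248.509116 tonnes
Metal lost to tailings:
= 326.556 - 248.509116
= 78.0469 tonnes


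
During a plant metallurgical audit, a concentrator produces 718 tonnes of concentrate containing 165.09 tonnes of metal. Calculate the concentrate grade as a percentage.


22.993%

Grade = (metal in concentrate / concentrate mass) * 100
= (165.09 / 718) * 100
= 0.2299303621 * 100
= 22.993%


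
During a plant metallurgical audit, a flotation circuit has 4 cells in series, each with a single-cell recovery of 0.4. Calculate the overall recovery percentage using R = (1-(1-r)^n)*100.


87.04%

Complement of single-cell recovery:
1 - r = 1 - 0.4 = 0.6
Raise to power n:
(1 - r)^4 = 0.6^4 = 0.1296
Overall recovery:
R = (1 - 0.1296) * 100
= 87.04%


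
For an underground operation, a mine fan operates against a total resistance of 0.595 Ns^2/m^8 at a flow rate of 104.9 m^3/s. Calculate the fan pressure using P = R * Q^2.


6547.386 Pa

Compute Q^2:
Q^2 = 104.9^2 = 11004.01
Compute pressure:
P = R * Q^2 = 0.595 * 11004.01
= 6547.386 Pa


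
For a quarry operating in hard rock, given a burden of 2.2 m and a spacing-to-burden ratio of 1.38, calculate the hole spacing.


3.036 m

Spacing = burden * ratio
= 2.2 * 1.38
= 3.036 m


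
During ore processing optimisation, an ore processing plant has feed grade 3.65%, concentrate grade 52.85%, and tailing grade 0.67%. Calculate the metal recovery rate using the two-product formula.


Using the two-product formula:
R = 100 * c * (f - t) / (f * (c - t))
Numerator = 100 * 52.85 * (3.65 - 0.67)
= 100 * 52.85 * 2.98
= 15749.3
Denominator = 3.65 * (52.85 - 0.67)
= 3.65 * 52.18
= 190.457
R = 15749.3 / 190.457
= 82.6922%

82.6922%


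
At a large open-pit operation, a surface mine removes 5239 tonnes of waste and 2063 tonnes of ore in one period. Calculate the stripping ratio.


Stripping ratio = waste tonnage / ore tonnage
= 5239 / 2063
= 2.5395

2.5395


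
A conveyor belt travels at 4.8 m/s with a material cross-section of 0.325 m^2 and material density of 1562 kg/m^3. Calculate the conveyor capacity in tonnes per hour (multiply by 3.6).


8772.192 t/h

Volumetric flow = speed * area
= 4.8 * 0.325 = 1.56 m^3/s
Mass flow = volumetric * density
= 1.56 * 1562 = 2436.72 kg/s
Convert to t/h: multiply by 3.6
Capacity = 2436.72 * 3.6
= 8772.192 t/h


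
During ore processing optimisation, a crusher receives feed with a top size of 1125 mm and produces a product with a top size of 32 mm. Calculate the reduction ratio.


35.1563

Reduction ratio = feed size / product size
= 1125 / 32
= 35.1563


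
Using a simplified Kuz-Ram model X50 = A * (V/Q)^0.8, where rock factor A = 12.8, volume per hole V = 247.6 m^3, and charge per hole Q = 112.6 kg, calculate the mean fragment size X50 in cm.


24.0425 cm

Compute V/Q:
V/Q = 247.6 / 112.6 = 2.198934281
Raise to the power 0.8:
(V/Q)^0.8 = 2.198934281^0.8 = 1.878320939
Multiply by A:
X50 = 12.8 * 1.878320939
= 24.0425 cm


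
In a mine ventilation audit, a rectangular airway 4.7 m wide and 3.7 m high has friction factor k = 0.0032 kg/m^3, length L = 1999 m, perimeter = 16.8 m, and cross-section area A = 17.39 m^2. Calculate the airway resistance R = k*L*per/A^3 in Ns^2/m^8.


0.0204 Ns^2/m^8

Compute the numerator:
k * L * per = 0.0032 * 1999 * 16.8
= 107.46624
Compute the denominator:
A^3 = 17.39^3 = 5258.946419
Resistance:
R = 107.46624 / 5258.946419
= 0.0204 Ns^2/m^8


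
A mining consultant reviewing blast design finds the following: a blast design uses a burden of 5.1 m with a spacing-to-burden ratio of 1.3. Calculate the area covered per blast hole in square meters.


33.813 m^2

First, find the spacing:
Spacing = burden * ratio = 5.1 * 1.3
= 6.63 m
Then, calculate the area:
Area = burden * spacing = 5.1 * 6.63
= 33.813 m^2


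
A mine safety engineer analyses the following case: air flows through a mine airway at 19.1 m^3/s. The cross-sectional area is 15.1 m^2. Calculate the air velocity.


Velocity = flow rate / cross-sectional area
= 19.1 / 15.1
= 1.2649 m/s

1.2649 m/s


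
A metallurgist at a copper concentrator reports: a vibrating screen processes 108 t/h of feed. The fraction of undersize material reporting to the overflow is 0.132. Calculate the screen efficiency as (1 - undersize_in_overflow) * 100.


86.8%

Screen efficiency = (1 - fraction of undersize in overflow) * 100
= (1 - 0.132) * 100
= 0.868 * 100
= 86.8%


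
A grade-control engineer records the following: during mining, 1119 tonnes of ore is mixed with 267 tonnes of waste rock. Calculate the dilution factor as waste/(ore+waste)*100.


19.2641%

Total material = ore + waste
= 1119 + 267 = 1386 tonnes
Dilution = waste / total * 100
= 267 / 1386 * 100
= 0.1926406926 * 100
= 19.2641%


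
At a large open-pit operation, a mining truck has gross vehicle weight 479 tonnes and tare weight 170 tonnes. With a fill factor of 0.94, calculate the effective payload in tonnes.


Maximum payload = gross - tare
= 479 - 170 = 309 tonnes
Effective payload = max payload * fill factor
= 309 * 0.94
= 290.46 tonnes

290.46 tonnes


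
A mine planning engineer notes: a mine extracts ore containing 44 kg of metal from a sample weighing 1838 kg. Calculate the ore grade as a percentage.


Ore grade = (metal mass / ore mass) * 100
= (44 / 1838) * 100
= 0.0239390642 * 100
= 2.3939%

2.3939%


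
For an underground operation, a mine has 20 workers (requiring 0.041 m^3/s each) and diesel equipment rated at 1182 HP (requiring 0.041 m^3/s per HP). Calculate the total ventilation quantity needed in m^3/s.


49.282 m^3/s

Airflow for workers:
Q_people = 20 * 0.041 = 0.82 m^3/s
Airflow for diesel equipment:
Q_diesel = 1182 * 0.041 = 48.462 m^3/s
Total ventilation:
Q_total = 0.82 + 48.462
= 49.282 m^3/s


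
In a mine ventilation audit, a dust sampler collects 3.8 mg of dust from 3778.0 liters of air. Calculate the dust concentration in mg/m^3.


1.0058 mg/m^3

Convert liters to m^3: 1 m^3 = 1000 L
Concentration = mass / volume * 1000
= 3.8 / 3778.0 * 1000
= 0.001005823187 * 1000
= 1.0058 mg/m^3


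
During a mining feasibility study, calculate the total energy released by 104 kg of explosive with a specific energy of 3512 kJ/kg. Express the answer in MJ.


Energy = mass * specific_energy / 1000
= 104 * 3512 / 1000
= 365248 / 1000
= 365.248 MJ

365.248 MJ


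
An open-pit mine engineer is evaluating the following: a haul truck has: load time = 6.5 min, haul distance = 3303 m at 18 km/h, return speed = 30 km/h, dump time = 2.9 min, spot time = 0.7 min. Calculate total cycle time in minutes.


Convert haul speed to m/min: 18 * 1000/60 = 300 m/min
Haul time = 3303 / 300 = 11.01 min
Convert return speed to m/min: 30 * 1000/60 = 500 m/min
Return time = 3303 / 500 = 6.606 min
Total cycle time:
= 6.5 + 11.01 + 2.9 + 6.606 + 0.7
= 27.716 min

27.716 min


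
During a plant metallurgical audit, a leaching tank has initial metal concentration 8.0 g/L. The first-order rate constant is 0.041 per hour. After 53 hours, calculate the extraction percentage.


88.6164%

Compute the exponent:
-k * t = -0.041 * 53 = -2.173
Remaining concentration:
C = 8.0 * exp(-2.173)
= 8.0 * 0.1138355973
= 0.9106847788 g/L
Extracted = 8.0 - 0.9106847788 = 7.089315221 g/L
Extraction % = 7.089315221 / 8.0 * 100
= 88.6164%


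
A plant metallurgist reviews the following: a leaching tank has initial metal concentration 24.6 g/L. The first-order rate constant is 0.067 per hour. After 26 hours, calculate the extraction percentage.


Compute the exponent:
-k * t = -0.067 * 26 = -1.742
Remaining concentration:
C = 24.6 * exp(-1.742)
= 24.6 * 0.1751697106
= 4.309174881 g/L
Extracted = 24.6 - 4.309174881 = 20.29082512 g/L
Extraction % = 20.29082512 / 24.6 * 100
= 82.483%

82.483%


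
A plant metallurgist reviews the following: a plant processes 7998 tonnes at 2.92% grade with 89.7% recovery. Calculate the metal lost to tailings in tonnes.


Total metal in feed:
= 7998 * 2.92 / 100 = 233.5416 tonnes
Metal recovered:
= 233.5416 * 89.7 / 100 = 209.4868152 tonnes
Metal lost to tailings:
= 233.5416 - 209.4868152
= 24.0548 tonnes

24.0548 tonnes


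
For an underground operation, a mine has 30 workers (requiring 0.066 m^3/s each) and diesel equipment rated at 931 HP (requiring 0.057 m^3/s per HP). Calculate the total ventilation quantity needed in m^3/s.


Airflow for workers:
Q_people = 30 * 0.066 = 1.98 m^3/s
Airflow for diesel equipment:
Q_diesel = 931 * 0.057 = 53.067 m^3/s
Total ventilation:
Q_total = 1.98 + 53.067
= 55.047 m^3/s

55.047 m^3/s


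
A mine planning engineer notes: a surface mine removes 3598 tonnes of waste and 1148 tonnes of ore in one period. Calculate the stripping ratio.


3.1341

Stripping ratio = waste tonnage / ore tonnage
= 3598 / 1148
= 3.1341


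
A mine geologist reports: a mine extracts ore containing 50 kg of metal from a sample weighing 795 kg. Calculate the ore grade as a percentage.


6.2893%

Ore grade = (metal mass / ore mass) * 100
= (50 / 795) * 100
= 0.06289308176 * 100
= 6.2893%


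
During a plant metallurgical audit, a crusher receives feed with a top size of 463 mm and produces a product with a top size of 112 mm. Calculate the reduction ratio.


Reduction ratio = feed size / product size
= 463 / 112
= 4.1339

4.1339


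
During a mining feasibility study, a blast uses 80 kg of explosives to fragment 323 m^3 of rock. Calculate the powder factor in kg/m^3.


0.2477 kg/m^3

Powder factor = explosive mass / rock volume
= 80 / 323
= 0.2477 kg/m^3


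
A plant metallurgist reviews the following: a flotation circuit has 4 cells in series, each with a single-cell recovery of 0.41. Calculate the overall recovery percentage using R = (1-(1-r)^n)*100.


87.8826%

Complement of single-cell recovery:
1 - r = 1 - 0.41 = 0.59
Raise to power n:
(1 - r)^4 = 0.59^4 = 0.12117361
Overall recovery:
R = (1 - 0.12117361) * 100
= 87.8826%


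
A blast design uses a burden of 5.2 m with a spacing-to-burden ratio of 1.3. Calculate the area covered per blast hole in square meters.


First, find the spacing:
Spacing = burden * ratio = 5.2 * 1.3
= 6.76 m
Then, calculate the area:
Area = burden * spacing = 5.2 * 6.76
= 35.152 m^2

35.152 m^2


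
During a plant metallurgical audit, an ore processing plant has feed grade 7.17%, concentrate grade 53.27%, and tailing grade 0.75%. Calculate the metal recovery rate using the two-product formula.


90.8184%

Using the two-product formula:
R = 100 * c * (f - t) / (f * (c - t))
Numerator = 100 * 53.27 * (7.17 - 0.75)
= 100 * 53.27 * 6.42
= 34199.34
Denominator = 7.17 * (53.27 - 0.75)
= 7.17 * 52.52
= 376.5684
R = 34199.34 / 376.5684
= 90.8184%


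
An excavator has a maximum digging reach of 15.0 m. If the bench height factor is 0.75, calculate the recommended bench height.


Bench height = reach * factor
= 15.0 * 0.75
= 11.25 m

11.25 m


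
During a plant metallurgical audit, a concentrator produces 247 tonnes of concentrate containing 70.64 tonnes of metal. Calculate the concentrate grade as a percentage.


28.5992%

Grade = (metal in concentrate / concentrate mass) * 100
= (70.64 / 247) * 100
= 0.2859919028 * 100
= 28.5992%


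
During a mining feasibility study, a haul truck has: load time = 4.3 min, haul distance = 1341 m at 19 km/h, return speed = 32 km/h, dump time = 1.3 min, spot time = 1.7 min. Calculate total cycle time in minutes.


Convert haul speed to m/min: 19 * 1000/60 = 316.6666667 m/min
Haul time = 1341 / 316.6666667 = 4.234736842 min
Convert return speed to m/min: 32 * 1000/60 = 533.3333333 m/min
Return time = 1341 / 533.3333333 = 2.514375 min
Total cycle time:
= 4.3 + 4.234736842 + 1.3 + 2.514375 + 1.7
= 14.0491 min

14.0491 min


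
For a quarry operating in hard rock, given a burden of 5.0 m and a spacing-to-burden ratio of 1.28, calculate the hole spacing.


6.4 m

Spacing = burden * ratio
= 5.0 * 1.28
= 6.4 m


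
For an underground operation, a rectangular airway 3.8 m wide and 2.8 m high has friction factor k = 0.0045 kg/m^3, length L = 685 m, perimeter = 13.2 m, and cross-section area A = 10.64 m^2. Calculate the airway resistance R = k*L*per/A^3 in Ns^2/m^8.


0.0338 Ns^2/m^8

Compute the numerator:
k * L * per = 0.0045 * 685 * 13.2
= 40.689
Compute the denominator:
A^3 = 10.64^3 = 1204.550144
Resistance:
R = 40.689 / 1204.550144
= 0.0338 Ns^2/m^8


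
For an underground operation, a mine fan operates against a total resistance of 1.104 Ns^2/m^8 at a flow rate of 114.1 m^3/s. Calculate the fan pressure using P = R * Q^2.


14372.7662 Pa

Compute Q^2:
Q^2 = 114.1^2 = 13018.81
Compute pressure:
P = R * Q^2 = 1.104 * 13018.81
= 14372.7662 Pa


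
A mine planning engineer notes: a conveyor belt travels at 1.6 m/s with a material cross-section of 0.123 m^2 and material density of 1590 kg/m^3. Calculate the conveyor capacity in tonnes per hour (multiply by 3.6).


Volumetric flow = speed * area
= 1.6 * 0.123 = 0.1968 m^3/s
Mass flow = volumetric * density
= 0.1968 * 1590 = 312.912 kg/s
Convert to t/h: multiply by 3.6
Capacity = 312.912 * 3.6
= 1126.4832 t/h

1126.4832 t/h


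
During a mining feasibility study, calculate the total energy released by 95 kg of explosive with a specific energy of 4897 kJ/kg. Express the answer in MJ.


465.215 MJ

Energy = mass * specific_energy / 1000
= 95 * 4897 / 1000
= 465215 / 1000
= 465.215 MJ


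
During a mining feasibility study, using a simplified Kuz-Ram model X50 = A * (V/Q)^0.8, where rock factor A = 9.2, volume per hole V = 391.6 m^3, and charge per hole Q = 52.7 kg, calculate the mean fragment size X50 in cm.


Compute V/Q:
V/Q = 391.6 / 52.7 = 7.430740038
Raise to the power 0.8:
(V/Q)^0.8 = 7.430740038^0.8 = 4.975373107
Multiply by A:
X50 = 9.2 * 4.975373107
= 45.7734 cm

45.7734 cm


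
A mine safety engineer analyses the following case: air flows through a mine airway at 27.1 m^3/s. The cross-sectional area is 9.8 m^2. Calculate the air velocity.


2.7653 m/s

Velocity = flow rate / cross-sectional area
= 27.1 / 9.8
= 2.7653 m/s


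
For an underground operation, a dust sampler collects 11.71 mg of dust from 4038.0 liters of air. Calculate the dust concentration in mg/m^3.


2.9 mg/m^3

Convert liters to m^3: 1 m^3 = 1000 L
Concentration = mass / volume * 1000
= 11.71 / 4038.0 * 1000
= 0.002899950471 * 1000
= 2.9 mg/m^3


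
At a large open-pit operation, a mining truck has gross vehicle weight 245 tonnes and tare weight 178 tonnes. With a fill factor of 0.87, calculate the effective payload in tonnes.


58.29 tonnes

Maximum payload = gross - tare
= 245 - 178 = 67 tonnes
Effective payload = max payload * fill factor
= 67 * 0.87
= 58.29 tonnes


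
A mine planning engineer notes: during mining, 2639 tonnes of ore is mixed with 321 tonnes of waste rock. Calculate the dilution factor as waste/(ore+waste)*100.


10.8446%

Total material = ore + waste
= 2639 + 321 = 2960 tonnes
Dilution = waste / total * 100
= 321 / 2960 * 100
= 0.1084459459 * 100
= 10.8446%


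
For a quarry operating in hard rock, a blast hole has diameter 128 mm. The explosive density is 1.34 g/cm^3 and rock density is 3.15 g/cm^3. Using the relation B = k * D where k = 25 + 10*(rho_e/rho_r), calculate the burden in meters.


3.7445 m

First, compute k:
rho_e / rho_r = 1.34 / 3.15 = 0.4253968254
k = 25 + 10 * 0.4253968254 = 29.25396825
Then, compute burden:
B = k * D / 1000 = 29.25396825 * 128 / 1000
= 3744.507937 / 1000
= 3.7445 m


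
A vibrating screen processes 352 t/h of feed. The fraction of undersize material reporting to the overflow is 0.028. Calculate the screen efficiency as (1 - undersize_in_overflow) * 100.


97.2%

Screen efficiency = (1 - fraction of undersize in overflow) * 100
= (1 - 0.028) * 100
= 0.972 * 100
= 97.2%


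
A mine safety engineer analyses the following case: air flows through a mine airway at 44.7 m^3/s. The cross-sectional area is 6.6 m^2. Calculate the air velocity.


Velocity = flow rate / cross-sectional area
= 44.7 / 6.6
= 6.7727 m/s

6.7727 m/s


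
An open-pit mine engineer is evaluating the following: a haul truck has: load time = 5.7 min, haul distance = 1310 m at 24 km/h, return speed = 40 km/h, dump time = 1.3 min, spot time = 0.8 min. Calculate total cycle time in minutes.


Convert haul speed to m/min: 24 * 1000/60 = 400 m/min
Haul time = 1310 / 400 = 3.275 min
Convert return speed to m/min: 40 * 1000/60 = 666.6666667 m/min
Return time = 1310 / 666.6666667 = 1.965 min
Total cycle time:
= 5.7 + 3.275 + 1.3 + 1.965 + 0.8
= 13.04 min

13.04 min


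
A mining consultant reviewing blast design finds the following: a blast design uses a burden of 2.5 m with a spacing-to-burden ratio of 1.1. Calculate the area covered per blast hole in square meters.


6.875 m^2

First, find the spacing:
Spacing = burden * ratio = 2.5 * 1.1
= 2.75 m
Then, calculate the area:
Area = burden * spacing = 2.5 * 2.75
= 6.875 m^2


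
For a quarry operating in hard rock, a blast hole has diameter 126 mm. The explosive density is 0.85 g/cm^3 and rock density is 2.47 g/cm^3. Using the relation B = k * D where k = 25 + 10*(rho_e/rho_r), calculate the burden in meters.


3.5836 m

First, compute k:
rho_e / rho_r = 0.85 / 2.47 = 0.3441295547
k = 25 + 10 * 0.3441295547 = 28.44129555
Then, compute burden:
B = k * D / 1000 = 28.44129555 * 126 / 1000
= 3583.603239 / 1000
= 3.5836 m


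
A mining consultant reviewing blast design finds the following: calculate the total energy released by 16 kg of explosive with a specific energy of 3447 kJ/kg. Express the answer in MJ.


Energy = mass * specific_energy / 1000
= 16 * 3447 / 1000
= 55152 / 1000
= 55.152 MJ

55.152 MJ


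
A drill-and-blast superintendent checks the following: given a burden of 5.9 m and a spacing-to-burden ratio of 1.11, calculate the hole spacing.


6.549 m

Spacing = burden * ratio
= 5.9 * 1.11
= 6.549 m
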